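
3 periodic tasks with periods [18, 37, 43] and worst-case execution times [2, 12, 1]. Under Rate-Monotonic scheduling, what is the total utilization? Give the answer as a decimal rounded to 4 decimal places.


Compute individual utilizations (exact fractions):
  Task 1: C/T = 2/18 = 1/9 (approx. 0.1111)
  Task 2: C/T = 12/37 (approx. 0.3243)
  Task 3: C/T = 1/43 (approx. 0.0233)
Total utilization U = 1/9 + 12/37 + 1/43 = 6568/14319
Rounded to 4 decimal places: U = 0.4587
RM (Liu & Layland) bound for 3 tasks = 0.779763; compare with U = 6568/14319 (approx. 0.458691)
U <= bound, so schedulable by RM sufficient condition.

0.4587


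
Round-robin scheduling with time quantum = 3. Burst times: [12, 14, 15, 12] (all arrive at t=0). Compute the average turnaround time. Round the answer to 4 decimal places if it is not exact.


Time quantum = 3
Execution trace:
  J1 runs 3 units, time = 3
  J2 runs 3 units, time = 6
  J3 runs 3 units, time = 9
  J4 runs 3 units, time = 12
  J1 runs 3 units, time = 15
  J2 runs 3 units, time = 18
  J3 runs 3 units, time = 21
  J4 runs 3 units, time = 24
  J1 runs 3 units, time = 27
  J2 runs 3 units, time = 30
  J3 runs 3 units, time = 33
  J4 runs 3 units, time = 36
  J1 runs 3 units, time = 39
  J2 runs 3 units, time = 42
  J3 runs 3 units, time = 45
  J4 runs 3 units, time = 48
  J2 runs 2 units, time = 50
  J3 runs 3 units, time = 53
Finish times: [39, 50, 53, 48]
Average turnaround = 190/4 = 47.5

47.5


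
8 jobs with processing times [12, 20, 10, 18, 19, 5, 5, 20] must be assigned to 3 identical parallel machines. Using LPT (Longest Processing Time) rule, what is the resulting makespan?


Sort jobs in decreasing order (LPT): [20, 20, 19, 18, 12, 10, 5, 5]
Assign each job to the least loaded machine:
  Machine 1: jobs [20, 12, 5], load = 37
  Machine 2: jobs [20, 10, 5], load = 35
  Machine 3: jobs [19, 18], load = 37
Makespan = max load = 37

37


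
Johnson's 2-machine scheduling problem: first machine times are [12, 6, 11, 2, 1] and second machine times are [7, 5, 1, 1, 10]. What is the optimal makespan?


Apply Johnson's rule:
  Group 1 (a <= b): [(5, 1, 10)]
  Group 2 (a > b): [(1, 12, 7), (2, 6, 5), (3, 11, 1), (4, 2, 1)]
Optimal job order: [5, 1, 2, 3, 4]
Schedule:
  Job 5: M1 done at 1, M2 done at 11
  Job 1: M1 done at 13, M2 done at 20
  Job 2: M1 done at 19, M2 done at 25
  Job 3: M1 done at 30, M2 done at 31
  Job 4: M1 done at 32, M2 done at 33
Makespan = 33

33


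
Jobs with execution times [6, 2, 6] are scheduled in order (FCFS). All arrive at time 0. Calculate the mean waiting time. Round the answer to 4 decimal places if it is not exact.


FCFS order (as given): [6, 2, 6]
Waiting times:
  Job 1: wait = 0
  Job 2: wait = 6
  Job 3: wait = 8
Sum of waiting times = 14
Average waiting time = 14/3 = 4.6667

4.6667


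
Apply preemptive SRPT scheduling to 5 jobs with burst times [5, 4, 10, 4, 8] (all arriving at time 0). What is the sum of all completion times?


Since all jobs arrive at t=0, SRPT equals SPT ordering.
SPT order: [4, 4, 5, 8, 10]
Completion times:
  Job 1: p=4, C=4
  Job 2: p=4, C=8
  Job 3: p=5, C=13
  Job 4: p=8, C=21
  Job 5: p=10, C=31
Total completion time = 4 + 8 + 13 + 21 + 31 = 77

77


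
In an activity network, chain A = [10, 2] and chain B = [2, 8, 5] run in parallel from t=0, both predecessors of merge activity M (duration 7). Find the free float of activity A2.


ES(A2) = sum of predecessors on chain A = 10
EF(A2) = ES + duration = 10 + 2 = 12
Successor of A2 is M. ES(M) = max(sum(A), sum(B)) = max(12, 15) = 15
Free float = ES(successor) - EF(current) = 15 - 12 = 3

3


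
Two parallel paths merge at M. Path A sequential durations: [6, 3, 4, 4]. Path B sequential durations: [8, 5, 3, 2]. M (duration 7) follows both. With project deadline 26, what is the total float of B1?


Forward pass: ES(B1) = sum of predecessors on chain B = 0
EF = ES + duration = 0 + 8 = 8
Backward pass: LF(M) = deadline = 26; LS(M) = 26 - 7 = 19
LF(B1) = LS(M) - sum(successors on chain B) = 19 - 10 = 9
LS = LF - duration = 9 - 8 = 1
Total float = LS - ES = 1 - 0 = 1

1


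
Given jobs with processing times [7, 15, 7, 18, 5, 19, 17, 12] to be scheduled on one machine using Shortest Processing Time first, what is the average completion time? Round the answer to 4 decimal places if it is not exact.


Sort jobs by processing time (SPT order): [5, 7, 7, 12, 15, 17, 18, 19]
Compute completion times sequentially:
  Job 1: processing = 5, completes at 5
  Job 2: processing = 7, completes at 12
  Job 3: processing = 7, completes at 19
  Job 4: processing = 12, completes at 31
  Job 5: processing = 15, completes at 46
  Job 6: processing = 17, completes at 63
  Job 7: processing = 18, completes at 81
  Job 8: processing = 19, completes at 100
Sum of completion times = 357
Average completion time = 357/8 = 44.625

44.625


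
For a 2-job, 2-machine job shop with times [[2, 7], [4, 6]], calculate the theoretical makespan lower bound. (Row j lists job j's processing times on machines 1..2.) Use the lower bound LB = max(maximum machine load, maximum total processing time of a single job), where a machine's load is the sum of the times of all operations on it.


Machine loads:
  Machine 1: 2 + 4 = 6
  Machine 2: 7 + 6 = 13
Max machine load = 13
Job totals:
  Job 1: 9
  Job 2: 10
Max job total = 10
Lower bound = max(13, 10) = 13

13


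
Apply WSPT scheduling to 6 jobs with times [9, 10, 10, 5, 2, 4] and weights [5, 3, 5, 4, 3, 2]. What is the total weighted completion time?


Compute p/w ratios and sort ascending (WSPT): [(2, 3), (5, 4), (9, 5), (10, 5), (4, 2), (10, 3)]
Compute weighted completion times:
  Job (p=2,w=3): C=2, w*C=3*2=6
  Job (p=5,w=4): C=7, w*C=4*7=28
  Job (p=9,w=5): C=16, w*C=5*16=80
  Job (p=10,w=5): C=26, w*C=5*26=130
  Job (p=4,w=2): C=30, w*C=2*30=60
  Job (p=10,w=3): C=40, w*C=3*40=120
Total weighted completion time = 424

424


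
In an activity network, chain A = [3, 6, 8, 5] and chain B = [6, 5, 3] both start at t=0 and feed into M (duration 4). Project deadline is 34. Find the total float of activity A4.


Forward pass: ES(A4) = sum of predecessors on chain A = 17
EF = ES + duration = 17 + 5 = 22
Backward pass: LF(M) = deadline = 34; LS(M) = 34 - 4 = 30
LF(A4) = LS(M) - sum(successors on chain A) = 30 - 0 = 30
LS = LF - duration = 30 - 5 = 25
Total float = LS - ES = 25 - 17 = 8

8


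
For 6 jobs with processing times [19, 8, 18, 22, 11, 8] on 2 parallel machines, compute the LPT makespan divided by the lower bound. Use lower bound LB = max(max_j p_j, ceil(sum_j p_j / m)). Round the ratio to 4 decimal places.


LPT order: [22, 19, 18, 11, 8, 8]
Machine loads after assignment: [41, 45]
LPT makespan = 45
Lower bound = max(max_job, ceil(total/2)) = max(22, 43) = 43
Ratio = 45 / 43 = 1.0465

1.0465


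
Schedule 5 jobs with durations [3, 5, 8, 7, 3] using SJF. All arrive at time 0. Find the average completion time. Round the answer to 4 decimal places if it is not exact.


SJF order (ascending): [3, 3, 5, 7, 8]
Completion times:
  Job 1: burst=3, C=3
  Job 2: burst=3, C=6
  Job 3: burst=5, C=11
  Job 4: burst=7, C=18
  Job 5: burst=8, C=26
Average completion = 64/5 = 12.8

12.8


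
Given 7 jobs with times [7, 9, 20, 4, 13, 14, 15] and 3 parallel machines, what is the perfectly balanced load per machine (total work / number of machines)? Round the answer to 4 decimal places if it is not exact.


Total processing time = 7 + 9 + 20 + 4 + 13 + 14 + 15 = 82
Number of machines = 3
Ideal balanced load = 82 / 3 = 27.3333

27.3333


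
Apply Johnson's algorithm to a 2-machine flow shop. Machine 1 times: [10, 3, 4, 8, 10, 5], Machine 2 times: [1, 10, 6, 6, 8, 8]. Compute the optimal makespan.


Apply Johnson's rule:
  Group 1 (a <= b): [(2, 3, 10), (3, 4, 6), (6, 5, 8)]
  Group 2 (a > b): [(5, 10, 8), (4, 8, 6), (1, 10, 1)]
Optimal job order: [2, 3, 6, 5, 4, 1]
Schedule:
  Job 2: M1 done at 3, M2 done at 13
  Job 3: M1 done at 7, M2 done at 19
  Job 6: M1 done at 12, M2 done at 27
  Job 5: M1 done at 22, M2 done at 35
  Job 4: M1 done at 30, M2 done at 41
  Job 1: M1 done at 40, M2 done at 42
Makespan = 42

42


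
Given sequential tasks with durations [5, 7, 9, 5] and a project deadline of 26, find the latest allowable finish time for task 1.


LF(activity 1) = deadline - sum of successor durations
Successors: activities 2 through 4 with durations [7, 9, 5]
Sum of successor durations = 21
LF = 26 - 21 = 5

5


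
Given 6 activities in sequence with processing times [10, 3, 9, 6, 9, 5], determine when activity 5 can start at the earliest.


Activity 5 starts after activities 1 through 4 complete.
Predecessor durations: [10, 3, 9, 6]
ES = 10 + 3 + 9 + 6 = 28

28


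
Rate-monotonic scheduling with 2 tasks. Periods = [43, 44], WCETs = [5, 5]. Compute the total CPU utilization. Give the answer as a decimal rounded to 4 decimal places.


Compute individual utilizations (exact fractions):
  Task 1: C/T = 5/43 (approx. 0.1163)
  Task 2: C/T = 5/44 (approx. 0.1136)
Total utilization U = 5/43 + 5/44 = 435/1892
Rounded to 4 decimal places: U = 0.2299
RM (Liu & Layland) bound for 2 tasks = 0.828427; compare with U = 435/1892 (approx. 0.229915)
U <= bound, so schedulable by RM sufficient condition.

0.2299


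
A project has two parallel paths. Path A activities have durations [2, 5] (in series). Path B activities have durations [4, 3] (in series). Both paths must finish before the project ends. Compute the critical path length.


Path A total = 2 + 5 = 7
Path B total = 4 + 3 = 7
Critical path = longest path = max(7, 7) = 7

7


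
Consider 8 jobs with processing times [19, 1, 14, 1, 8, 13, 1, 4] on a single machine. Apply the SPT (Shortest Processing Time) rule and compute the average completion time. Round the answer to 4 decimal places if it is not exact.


Sort jobs by processing time (SPT order): [1, 1, 1, 4, 8, 13, 14, 19]
Compute completion times sequentially:
  Job 1: processing = 1, completes at 1
  Job 2: processing = 1, completes at 2
  Job 3: processing = 1, completes at 3
  Job 4: processing = 4, completes at 7
  Job 5: processing = 8, completes at 15
  Job 6: processing = 13, completes at 28
  Job 7: processing = 14, completes at 42
  Job 8: processing = 19, completes at 61
Sum of completion times = 159
Average completion time = 159/8 = 19.875

19.875


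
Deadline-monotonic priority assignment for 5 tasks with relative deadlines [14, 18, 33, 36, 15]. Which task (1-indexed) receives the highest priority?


Sort tasks by relative deadline (ascending):
  Task 1: deadline = 14
  Task 5: deadline = 15
  Task 2: deadline = 18
  Task 3: deadline = 33
  Task 4: deadline = 36
Priority order (highest first): [1, 5, 2, 3, 4]
Highest priority task = 1

1


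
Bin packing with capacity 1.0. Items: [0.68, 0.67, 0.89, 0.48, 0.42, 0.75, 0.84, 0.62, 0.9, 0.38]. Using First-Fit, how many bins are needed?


Place items sequentially using First-Fit:
  Item 0.68 -> new Bin 1
  Item 0.67 -> new Bin 2
  Item 0.89 -> new Bin 3
  Item 0.48 -> new Bin 4
  Item 0.42 -> Bin 4 (now 0.9)
  Item 0.75 -> new Bin 5
  Item 0.84 -> new Bin 6
  Item 0.62 -> new Bin 7
  Item 0.9 -> new Bin 8
  Item 0.38 -> Bin 7 (now 1.0)
Total bins used = 8

8


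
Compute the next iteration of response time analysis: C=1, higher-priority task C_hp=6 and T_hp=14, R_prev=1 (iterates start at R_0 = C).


R_next = C + ceil(R_prev / T_hp) * C_hp
ceil(1 / 14) = ceil(0.0714) = 1
Interference = 1 * 6 = 6
R_next = 1 + 6 = 7

7


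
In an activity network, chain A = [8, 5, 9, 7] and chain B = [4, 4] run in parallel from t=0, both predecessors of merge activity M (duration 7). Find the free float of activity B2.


ES(B2) = sum of predecessors on chain B = 4
EF(B2) = ES + duration = 4 + 4 = 8
Successor of B2 is M. ES(M) = max(sum(A), sum(B)) = max(29, 8) = 29
Free float = ES(successor) - EF(current) = 29 - 8 = 21

21


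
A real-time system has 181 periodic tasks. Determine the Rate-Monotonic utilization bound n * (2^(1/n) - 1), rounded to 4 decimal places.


Compute 2^(1/181) = 1.0038368845
Subtract 1: 1.0038368845 - 1 = 0.0038368845
Multiply by n: 181 * 0.0038368845 = 0.6944760945
Round to 4 dp: 0.6945

0.6945


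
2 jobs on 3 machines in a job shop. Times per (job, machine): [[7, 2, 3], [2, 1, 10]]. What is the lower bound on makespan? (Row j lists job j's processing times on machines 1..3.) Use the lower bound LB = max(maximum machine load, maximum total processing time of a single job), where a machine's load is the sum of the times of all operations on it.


Machine loads:
  Machine 1: 7 + 2 = 9
  Machine 2: 2 + 1 = 3
  Machine 3: 3 + 10 = 13
Max machine load = 13
Job totals:
  Job 1: 12
  Job 2: 13
Max job total = 13
Lower bound = max(13, 13) = 13

13


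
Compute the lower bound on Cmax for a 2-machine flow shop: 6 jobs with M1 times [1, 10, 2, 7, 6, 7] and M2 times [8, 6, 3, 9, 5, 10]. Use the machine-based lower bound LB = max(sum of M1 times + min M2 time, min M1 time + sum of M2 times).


LB1 = sum(M1 times) + min(M2 times) = 33 + 3 = 36
LB2 = min(M1 times) + sum(M2 times) = 1 + 41 = 42
Lower bound = max(LB1, LB2) = max(36, 42) = 42

42


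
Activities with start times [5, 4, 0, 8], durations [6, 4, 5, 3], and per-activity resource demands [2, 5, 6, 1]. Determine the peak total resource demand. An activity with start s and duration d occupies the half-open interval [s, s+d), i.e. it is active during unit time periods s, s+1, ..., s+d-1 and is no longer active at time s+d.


Each activity i is active on [start_i, start_i + duration_i).
Compute total resource usage per time slot:
  t=0: active resources = [6], total = 6
  t=1: active resources = [6], total = 6
  t=2: active resources = [6], total = 6
  t=3: active resources = [6], total = 6
  t=4: active resources = [5, 6], total = 11
  t=5: active resources = [2, 5], total = 7
  t=6: active resources = [2, 5], total = 7
  t=7: active resources = [2, 5], total = 7
  t=8: active resources = [2, 1], total = 3
  t=9: active resources = [2, 1], total = 3
  t=10: active resources = [2, 1], total = 3
Peak resource demand = 11

11


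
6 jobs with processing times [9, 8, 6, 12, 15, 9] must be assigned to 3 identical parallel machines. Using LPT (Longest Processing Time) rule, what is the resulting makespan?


Sort jobs in decreasing order (LPT): [15, 12, 9, 9, 8, 6]
Assign each job to the least loaded machine:
  Machine 1: jobs [15, 6], load = 21
  Machine 2: jobs [12, 8], load = 20
  Machine 3: jobs [9, 9], load = 18
Makespan = max load = 21

21


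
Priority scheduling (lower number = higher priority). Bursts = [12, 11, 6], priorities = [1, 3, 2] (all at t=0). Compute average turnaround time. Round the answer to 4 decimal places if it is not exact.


Sort by priority (ascending = highest first):
Order: [(1, 12), (2, 6), (3, 11)]
Completion times:
  Priority 1, burst=12, C=12
  Priority 2, burst=6, C=18
  Priority 3, burst=11, C=29
Average turnaround = 59/3 = 19.6667

19.6667


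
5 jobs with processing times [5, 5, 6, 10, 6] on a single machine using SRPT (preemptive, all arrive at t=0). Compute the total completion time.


Since all jobs arrive at t=0, SRPT equals SPT ordering.
SPT order: [5, 5, 6, 6, 10]
Completion times:
  Job 1: p=5, C=5
  Job 2: p=5, C=10
  Job 3: p=6, C=16
  Job 4: p=6, C=22
  Job 5: p=10, C=32
Total completion time = 5 + 10 + 16 + 22 + 32 = 85

85


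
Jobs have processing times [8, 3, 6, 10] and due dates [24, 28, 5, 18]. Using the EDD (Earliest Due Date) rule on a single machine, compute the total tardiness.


Sort by due date (EDD order): [(6, 5), (10, 18), (8, 24), (3, 28)]
Compute completion times and tardiness:
  Job 1: p=6, d=5, C=6, tardiness=max(0,6-5)=1
  Job 2: p=10, d=18, C=16, tardiness=max(0,16-18)=0
  Job 3: p=8, d=24, C=24, tardiness=max(0,24-24)=0
  Job 4: p=3, d=28, C=27, tardiness=max(0,27-28)=0
Total tardiness = 1

1


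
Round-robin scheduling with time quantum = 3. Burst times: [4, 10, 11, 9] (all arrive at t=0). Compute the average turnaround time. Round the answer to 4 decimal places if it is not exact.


Time quantum = 3
Execution trace:
  J1 runs 3 units, time = 3
  J2 runs 3 units, time = 6
  J3 runs 3 units, time = 9
  J4 runs 3 units, time = 12
  J1 runs 1 units, time = 13
  J2 runs 3 units, time = 16
  J3 runs 3 units, time = 19
  J4 runs 3 units, time = 22
  J2 runs 3 units, time = 25
  J3 runs 3 units, time = 28
  J4 runs 3 units, time = 31
  J2 runs 1 units, time = 32
  J3 runs 2 units, time = 34
Finish times: [13, 32, 34, 31]
Average turnaround = 110/4 = 27.5

27.5


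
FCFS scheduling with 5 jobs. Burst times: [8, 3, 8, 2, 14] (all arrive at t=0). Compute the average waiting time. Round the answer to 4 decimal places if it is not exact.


FCFS order (as given): [8, 3, 8, 2, 14]
Waiting times:
  Job 1: wait = 0
  Job 2: wait = 8
  Job 3: wait = 11
  Job 4: wait = 19
  Job 5: wait = 21
Sum of waiting times = 59
Average waiting time = 59/5 = 11.8

11.8


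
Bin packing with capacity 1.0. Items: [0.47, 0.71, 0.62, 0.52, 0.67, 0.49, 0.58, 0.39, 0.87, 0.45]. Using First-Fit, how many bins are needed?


Place items sequentially using First-Fit:
  Item 0.47 -> new Bin 1
  Item 0.71 -> new Bin 2
  Item 0.62 -> new Bin 3
  Item 0.52 -> Bin 1 (now 0.99)
  Item 0.67 -> new Bin 4
  Item 0.49 -> new Bin 5
  Item 0.58 -> new Bin 6
  Item 0.39 -> Bin 5 (now 0.88)
  Item 0.87 -> new Bin 7
  Item 0.45 -> new Bin 8
Total bins used = 8

8


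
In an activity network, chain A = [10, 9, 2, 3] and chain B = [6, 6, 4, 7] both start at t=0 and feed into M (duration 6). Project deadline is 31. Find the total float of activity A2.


Forward pass: ES(A2) = sum of predecessors on chain A = 10
EF = ES + duration = 10 + 9 = 19
Backward pass: LF(M) = deadline = 31; LS(M) = 31 - 6 = 25
LF(A2) = LS(M) - sum(successors on chain A) = 25 - 5 = 20
LS = LF - duration = 20 - 9 = 11
Total float = LS - ES = 11 - 10 = 1

1


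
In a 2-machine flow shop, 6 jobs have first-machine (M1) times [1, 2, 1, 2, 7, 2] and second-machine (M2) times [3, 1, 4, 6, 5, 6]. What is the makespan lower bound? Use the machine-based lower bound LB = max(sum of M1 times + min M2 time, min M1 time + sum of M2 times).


LB1 = sum(M1 times) + min(M2 times) = 15 + 1 = 16
LB2 = min(M1 times) + sum(M2 times) = 1 + 25 = 26
Lower bound = max(LB1, LB2) = max(16, 26) = 26

26


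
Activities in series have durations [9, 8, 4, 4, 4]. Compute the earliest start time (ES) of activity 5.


Activity 5 starts after activities 1 through 4 complete.
Predecessor durations: [9, 8, 4, 4]
ES = 9 + 8 + 4 + 4 = 25

25


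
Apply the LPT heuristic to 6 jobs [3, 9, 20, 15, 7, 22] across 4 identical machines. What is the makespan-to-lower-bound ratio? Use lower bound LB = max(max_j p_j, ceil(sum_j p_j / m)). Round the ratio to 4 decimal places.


LPT order: [22, 20, 15, 9, 7, 3]
Machine loads after assignment: [22, 20, 18, 16]
LPT makespan = 22
Lower bound = max(max_job, ceil(total/4)) = max(22, 19) = 22
Ratio = 22 / 22 = 1.0

1.0


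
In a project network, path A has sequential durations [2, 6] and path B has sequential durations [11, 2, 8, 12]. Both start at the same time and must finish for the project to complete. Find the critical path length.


Path A total = 2 + 6 = 8
Path B total = 11 + 2 + 8 + 12 = 33
Critical path = longest path = max(8, 33) = 33

33


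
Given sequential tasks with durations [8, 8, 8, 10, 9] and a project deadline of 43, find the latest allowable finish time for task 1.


LF(activity 1) = deadline - sum of successor durations
Successors: activities 2 through 5 with durations [8, 8, 10, 9]
Sum of successor durations = 35
LF = 43 - 35 = 8

8


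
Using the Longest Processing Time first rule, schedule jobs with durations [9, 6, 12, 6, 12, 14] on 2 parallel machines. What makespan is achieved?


Sort jobs in decreasing order (LPT): [14, 12, 12, 9, 6, 6]
Assign each job to the least loaded machine:
  Machine 1: jobs [14, 9, 6], load = 29
  Machine 2: jobs [12, 12, 6], load = 30
Makespan = max load = 30

30


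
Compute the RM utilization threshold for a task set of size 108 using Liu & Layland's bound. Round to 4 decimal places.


Compute 2^(1/108) = 1.0064386691
Subtract 1: 1.0064386691 - 1 = 0.0064386691
Multiply by n: 108 * 0.0064386691 = 0.6953762628
Round to 4 dp: 0.6954

0.6954


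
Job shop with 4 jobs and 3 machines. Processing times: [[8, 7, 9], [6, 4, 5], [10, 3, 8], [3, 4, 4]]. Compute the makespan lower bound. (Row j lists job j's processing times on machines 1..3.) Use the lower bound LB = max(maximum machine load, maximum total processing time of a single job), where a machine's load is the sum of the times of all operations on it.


Machine loads:
  Machine 1: 8 + 6 + 10 + 3 = 27
  Machine 2: 7 + 4 + 3 + 4 = 18
  Machine 3: 9 + 5 + 8 + 4 = 26
Max machine load = 27
Job totals:
  Job 1: 24
  Job 2: 15
  Job 3: 21
  Job 4: 11
Max job total = 24
Lower bound = max(27, 24) = 27

27


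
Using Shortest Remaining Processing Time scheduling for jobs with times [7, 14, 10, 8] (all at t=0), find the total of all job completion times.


Since all jobs arrive at t=0, SRPT equals SPT ordering.
SPT order: [7, 8, 10, 14]
Completion times:
  Job 1: p=7, C=7
  Job 2: p=8, C=15
  Job 3: p=10, C=25
  Job 4: p=14, C=39
Total completion time = 7 + 15 + 25 + 39 = 86

86


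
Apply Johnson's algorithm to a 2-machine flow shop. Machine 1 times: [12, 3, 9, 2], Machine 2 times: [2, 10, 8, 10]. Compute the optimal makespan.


Apply Johnson's rule:
  Group 1 (a <= b): [(4, 2, 10), (2, 3, 10)]
  Group 2 (a > b): [(3, 9, 8), (1, 12, 2)]
Optimal job order: [4, 2, 3, 1]
Schedule:
  Job 4: M1 done at 2, M2 done at 12
  Job 2: M1 done at 5, M2 done at 22
  Job 3: M1 done at 14, M2 done at 30
  Job 1: M1 done at 26, M2 done at 32
Makespan = 32

32


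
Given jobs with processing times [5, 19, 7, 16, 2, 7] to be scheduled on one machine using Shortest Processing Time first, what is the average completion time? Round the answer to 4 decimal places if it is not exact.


Sort jobs by processing time (SPT order): [2, 5, 7, 7, 16, 19]
Compute completion times sequentially:
  Job 1: processing = 2, completes at 2
  Job 2: processing = 5, completes at 7
  Job 3: processing = 7, completes at 14
  Job 4: processing = 7, completes at 21
  Job 5: processing = 16, completes at 37
  Job 6: processing = 19, completes at 56
Sum of completion times = 137
Average completion time = 137/6 = 22.8333

22.8333


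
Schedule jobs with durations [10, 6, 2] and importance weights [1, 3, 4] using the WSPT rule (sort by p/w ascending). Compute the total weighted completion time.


Compute p/w ratios and sort ascending (WSPT): [(2, 4), (6, 3), (10, 1)]
Compute weighted completion times:
  Job (p=2,w=4): C=2, w*C=4*2=8
  Job (p=6,w=3): C=8, w*C=3*8=24
  Job (p=10,w=1): C=18, w*C=1*18=18
Total weighted completion time = 50

50


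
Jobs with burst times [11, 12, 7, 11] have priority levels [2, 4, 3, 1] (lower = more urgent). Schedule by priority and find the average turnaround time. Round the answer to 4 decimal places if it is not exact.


Sort by priority (ascending = highest first):
Order: [(1, 11), (2, 11), (3, 7), (4, 12)]
Completion times:
  Priority 1, burst=11, C=11
  Priority 2, burst=11, C=22
  Priority 3, burst=7, C=29
  Priority 4, burst=12, C=41
Average turnaround = 103/4 = 25.75

25.75


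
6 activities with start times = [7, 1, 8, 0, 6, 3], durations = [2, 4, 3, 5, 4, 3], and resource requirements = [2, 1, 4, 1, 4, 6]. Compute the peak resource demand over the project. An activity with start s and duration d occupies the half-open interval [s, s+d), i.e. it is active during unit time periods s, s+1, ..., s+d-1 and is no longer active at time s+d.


Each activity i is active on [start_i, start_i + duration_i).
Compute total resource usage per time slot:
  t=0: active resources = [1], total = 1
  t=1: active resources = [1, 1], total = 2
  t=2: active resources = [1, 1], total = 2
  t=3: active resources = [1, 1, 6], total = 8
  t=4: active resources = [1, 1, 6], total = 8
  t=5: active resources = [6], total = 6
  t=6: active resources = [4], total = 4
  t=7: active resources = [2, 4], total = 6
  t=8: active resources = [2, 4, 4], total = 10
  t=9: active resources = [4, 4], total = 8
  t=10: active resources = [4], total = 4
Peak resource demand = 10

10


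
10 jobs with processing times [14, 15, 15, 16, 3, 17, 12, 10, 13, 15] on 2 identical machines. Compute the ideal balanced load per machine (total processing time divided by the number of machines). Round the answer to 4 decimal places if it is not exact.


Total processing time = 14 + 15 + 15 + 16 + 3 + 17 + 12 + 10 + 13 + 15 = 130
Number of machines = 2
Ideal balanced load = 130 / 2 = 65.0

65.0


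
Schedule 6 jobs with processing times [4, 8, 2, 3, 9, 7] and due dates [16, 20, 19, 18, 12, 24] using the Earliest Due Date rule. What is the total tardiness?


Sort by due date (EDD order): [(9, 12), (4, 16), (3, 18), (2, 19), (8, 20), (7, 24)]
Compute completion times and tardiness:
  Job 1: p=9, d=12, C=9, tardiness=max(0,9-12)=0
  Job 2: p=4, d=16, C=13, tardiness=max(0,13-16)=0
  Job 3: p=3, d=18, C=16, tardiness=max(0,16-18)=0
  Job 4: p=2, d=19, C=18, tardiness=max(0,18-19)=0
  Job 5: p=8, d=20, C=26, tardiness=max(0,26-20)=6
  Job 6: p=7, d=24, C=33, tardiness=max(0,33-24)=9
Total tardiness = 15

15


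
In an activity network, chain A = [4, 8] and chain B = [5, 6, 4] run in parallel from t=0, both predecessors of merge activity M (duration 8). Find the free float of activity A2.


ES(A2) = sum of predecessors on chain A = 4
EF(A2) = ES + duration = 4 + 8 = 12
Successor of A2 is M. ES(M) = max(sum(A), sum(B)) = max(12, 15) = 15
Free float = ES(successor) - EF(current) = 15 - 12 = 3

3


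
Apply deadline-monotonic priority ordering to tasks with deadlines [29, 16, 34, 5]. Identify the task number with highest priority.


Sort tasks by relative deadline (ascending):
  Task 4: deadline = 5
  Task 2: deadline = 16
  Task 1: deadline = 29
  Task 3: deadline = 34
Priority order (highest first): [4, 2, 1, 3]
Highest priority task = 4

4


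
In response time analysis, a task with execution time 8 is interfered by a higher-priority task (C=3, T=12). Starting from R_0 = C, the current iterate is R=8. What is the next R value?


R_next = C + ceil(R_prev / T_hp) * C_hp
ceil(8 / 12) = ceil(0.6667) = 1
Interference = 1 * 3 = 3
R_next = 8 + 3 = 11

11


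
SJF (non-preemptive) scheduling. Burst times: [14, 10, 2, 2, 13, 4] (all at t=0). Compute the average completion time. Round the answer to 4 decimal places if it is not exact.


SJF order (ascending): [2, 2, 4, 10, 13, 14]
Completion times:
  Job 1: burst=2, C=2
  Job 2: burst=2, C=4
  Job 3: burst=4, C=8
  Job 4: burst=10, C=18
  Job 5: burst=13, C=31
  Job 6: burst=14, C=45
Average completion = 108/6 = 18.0

18.0


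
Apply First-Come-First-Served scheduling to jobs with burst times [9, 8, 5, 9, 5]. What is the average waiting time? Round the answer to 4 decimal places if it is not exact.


FCFS order (as given): [9, 8, 5, 9, 5]
Waiting times:
  Job 1: wait = 0
  Job 2: wait = 9
  Job 3: wait = 17
  Job 4: wait = 22
  Job 5: wait = 31
Sum of waiting times = 79
Average waiting time = 79/5 = 15.8

15.8


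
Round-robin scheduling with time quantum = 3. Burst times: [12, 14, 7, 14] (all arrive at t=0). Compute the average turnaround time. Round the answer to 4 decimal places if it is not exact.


Time quantum = 3
Execution trace:
  J1 runs 3 units, time = 3
  J2 runs 3 units, time = 6
  J3 runs 3 units, time = 9
  J4 runs 3 units, time = 12
  J1 runs 3 units, time = 15
  J2 runs 3 units, time = 18
  J3 runs 3 units, time = 21
  J4 runs 3 units, time = 24
  J1 runs 3 units, time = 27
  J2 runs 3 units, time = 30
  J3 runs 1 units, time = 31
  J4 runs 3 units, time = 34
  J1 runs 3 units, time = 37
  J2 runs 3 units, time = 40
  J4 runs 3 units, time = 43
  J2 runs 2 units, time = 45
  J4 runs 2 units, time = 47
Finish times: [37, 45, 31, 47]
Average turnaround = 160/4 = 40.0

40.0


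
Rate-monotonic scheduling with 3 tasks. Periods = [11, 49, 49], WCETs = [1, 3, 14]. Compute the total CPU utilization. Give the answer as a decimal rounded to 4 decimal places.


Compute individual utilizations (exact fractions):
  Task 1: C/T = 1/11 (approx. 0.0909)
  Task 2: C/T = 3/49 (approx. 0.0612)
  Task 3: C/T = 14/49 = 2/7 (approx. 0.2857)
Total utilization U = 1/11 + 3/49 + 2/7 = 236/539
Rounded to 4 decimal places: U = 0.4378
RM (Liu & Layland) bound for 3 tasks = 0.779763; compare with U = 236/539 (approx. 0.437848)
U <= bound, so schedulable by RM sufficient condition.

0.4378


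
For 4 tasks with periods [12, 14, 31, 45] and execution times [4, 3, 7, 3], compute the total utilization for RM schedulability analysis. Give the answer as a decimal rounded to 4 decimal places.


Compute individual utilizations (exact fractions):
  Task 1: C/T = 4/12 = 1/3 (approx. 0.3333)
  Task 2: C/T = 3/14 (approx. 0.2143)
  Task 3: C/T = 7/31 (approx. 0.2258)
  Task 4: C/T = 3/45 = 1/15 (approx. 0.0667)
Total utilization U = 1/3 + 3/14 + 7/31 + 1/15 = 1823/2170
Rounded to 4 decimal places: U = 0.8401
RM (Liu & Layland) bound for 4 tasks = 0.756828; compare with U = 1823/2170 (approx. 0.840092)
bound < U <= 1, so the RM sufficient condition is not met (inconclusive; an exact test such as response-time analysis is needed).

0.8401


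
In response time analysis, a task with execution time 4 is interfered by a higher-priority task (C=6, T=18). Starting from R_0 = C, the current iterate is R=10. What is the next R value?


R_next = C + ceil(R_prev / T_hp) * C_hp
ceil(10 / 18) = ceil(0.5556) = 1
Interference = 1 * 6 = 6
R_next = 4 + 6 = 10
R_next = R_prev, so the iteration has converged (response time = 10).

10


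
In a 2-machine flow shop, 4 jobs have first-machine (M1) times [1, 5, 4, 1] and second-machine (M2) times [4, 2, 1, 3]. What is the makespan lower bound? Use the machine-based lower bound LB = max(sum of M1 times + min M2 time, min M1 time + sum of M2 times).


LB1 = sum(M1 times) + min(M2 times) = 11 + 1 = 12
LB2 = min(M1 times) + sum(M2 times) = 1 + 10 = 11
Lower bound = max(LB1, LB2) = max(12, 11) = 12

12


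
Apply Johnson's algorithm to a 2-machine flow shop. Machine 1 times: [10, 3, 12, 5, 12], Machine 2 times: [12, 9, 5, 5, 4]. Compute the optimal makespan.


Apply Johnson's rule:
  Group 1 (a <= b): [(2, 3, 9), (4, 5, 5), (1, 10, 12)]
  Group 2 (a > b): [(3, 12, 5), (5, 12, 4)]
Optimal job order: [2, 4, 1, 3, 5]
Schedule:
  Job 2: M1 done at 3, M2 done at 12
  Job 4: M1 done at 8, M2 done at 17
  Job 1: M1 done at 18, M2 done at 30
  Job 3: M1 done at 30, M2 done at 35
  Job 5: M1 done at 42, M2 done at 46
Makespan = 46

46


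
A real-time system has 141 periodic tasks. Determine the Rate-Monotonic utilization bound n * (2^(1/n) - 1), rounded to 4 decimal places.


Compute 2^(1/141) = 1.0049280405
Subtract 1: 1.0049280405 - 1 = 0.0049280405
Multiply by n: 141 * 0.0049280405 = 0.6948537105
Round to 4 dp: 0.6949

0.6949


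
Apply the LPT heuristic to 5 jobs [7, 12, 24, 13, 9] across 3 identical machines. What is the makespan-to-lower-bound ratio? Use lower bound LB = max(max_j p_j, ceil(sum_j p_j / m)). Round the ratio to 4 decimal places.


LPT order: [24, 13, 12, 9, 7]
Machine loads after assignment: [24, 20, 21]
LPT makespan = 24
Lower bound = max(max_job, ceil(total/3)) = max(24, 22) = 24
Ratio = 24 / 24 = 1.0

1.0


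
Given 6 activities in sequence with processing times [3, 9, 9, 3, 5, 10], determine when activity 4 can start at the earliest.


Activity 4 starts after activities 1 through 3 complete.
Predecessor durations: [3, 9, 9]
ES = 3 + 9 + 9 = 21

21


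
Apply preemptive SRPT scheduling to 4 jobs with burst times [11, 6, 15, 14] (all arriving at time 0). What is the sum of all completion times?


Since all jobs arrive at t=0, SRPT equals SPT ordering.
SPT order: [6, 11, 14, 15]
Completion times:
  Job 1: p=6, C=6
  Job 2: p=11, C=17
  Job 3: p=14, C=31
  Job 4: p=15, C=46
Total completion time = 6 + 17 + 31 + 46 = 100

100


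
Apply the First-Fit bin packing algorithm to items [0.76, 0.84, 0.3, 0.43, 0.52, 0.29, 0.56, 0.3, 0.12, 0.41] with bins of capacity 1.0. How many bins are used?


Place items sequentially using First-Fit:
  Item 0.76 -> new Bin 1
  Item 0.84 -> new Bin 2
  Item 0.3 -> new Bin 3
  Item 0.43 -> Bin 3 (now 0.73)
  Item 0.52 -> new Bin 4
  Item 0.29 -> Bin 4 (now 0.81)
  Item 0.56 -> new Bin 5
  Item 0.3 -> Bin 5 (now 0.86)
  Item 0.12 -> Bin 1 (now 0.88)
  Item 0.41 -> new Bin 6
Total bins used = 6

6


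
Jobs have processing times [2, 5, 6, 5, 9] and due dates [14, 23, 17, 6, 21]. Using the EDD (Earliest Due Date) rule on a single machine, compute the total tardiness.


Sort by due date (EDD order): [(5, 6), (2, 14), (6, 17), (9, 21), (5, 23)]
Compute completion times and tardiness:
  Job 1: p=5, d=6, C=5, tardiness=max(0,5-6)=0
  Job 2: p=2, d=14, C=7, tardiness=max(0,7-14)=0
  Job 3: p=6, d=17, C=13, tardiness=max(0,13-17)=0
  Job 4: p=9, d=21, C=22, tardiness=max(0,22-21)=1
  Job 5: p=5, d=23, C=27, tardiness=max(0,27-23)=4
Total tardiness = 5

5


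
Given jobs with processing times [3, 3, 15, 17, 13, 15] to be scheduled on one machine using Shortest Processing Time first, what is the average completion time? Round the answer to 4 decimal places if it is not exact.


Sort jobs by processing time (SPT order): [3, 3, 13, 15, 15, 17]
Compute completion times sequentially:
  Job 1: processing = 3, completes at 3
  Job 2: processing = 3, completes at 6
  Job 3: processing = 13, completes at 19
  Job 4: processing = 15, completes at 34
  Job 5: processing = 15, completes at 49
  Job 6: processing = 17, completes at 66
Sum of completion times = 177
Average completion time = 177/6 = 29.5

29.5


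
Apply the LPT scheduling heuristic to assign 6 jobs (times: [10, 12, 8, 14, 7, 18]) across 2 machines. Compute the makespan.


Sort jobs in decreasing order (LPT): [18, 14, 12, 10, 8, 7]
Assign each job to the least loaded machine:
  Machine 1: jobs [18, 10, 7], load = 35
  Machine 2: jobs [14, 12, 8], load = 34
Makespan = max load = 35

35


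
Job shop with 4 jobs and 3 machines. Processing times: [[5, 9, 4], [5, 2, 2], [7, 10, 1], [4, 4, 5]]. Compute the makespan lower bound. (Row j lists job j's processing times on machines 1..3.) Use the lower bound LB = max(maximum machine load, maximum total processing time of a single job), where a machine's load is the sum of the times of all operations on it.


Machine loads:
  Machine 1: 5 + 5 + 7 + 4 = 21
  Machine 2: 9 + 2 + 10 + 4 = 25
  Machine 3: 4 + 2 + 1 + 5 = 12
Max machine load = 25
Job totals:
  Job 1: 18
  Job 2: 9
  Job 3: 18
  Job 4: 13
Max job total = 18
Lower bound = max(25, 18) = 25

25


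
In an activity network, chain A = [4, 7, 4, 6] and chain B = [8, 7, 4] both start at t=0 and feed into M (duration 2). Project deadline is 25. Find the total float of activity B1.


Forward pass: ES(B1) = sum of predecessors on chain B = 0
EF = ES + duration = 0 + 8 = 8
Backward pass: LF(M) = deadline = 25; LS(M) = 25 - 2 = 23
LF(B1) = LS(M) - sum(successors on chain B) = 23 - 11 = 12
LS = LF - duration = 12 - 8 = 4
Total float = LS - ES = 4 - 0 = 4

4


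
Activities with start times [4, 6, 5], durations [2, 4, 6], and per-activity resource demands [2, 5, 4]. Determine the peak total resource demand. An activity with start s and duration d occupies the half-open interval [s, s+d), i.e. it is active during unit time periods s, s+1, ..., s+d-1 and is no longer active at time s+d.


Each activity i is active on [start_i, start_i + duration_i).
Compute total resource usage per time slot:
  t=0: active resources = [], total = 0
  t=1: active resources = [], total = 0
  t=2: active resources = [], total = 0
  t=3: active resources = [], total = 0
  t=4: active resources = [2], total = 2
  t=5: active resources = [2, 4], total = 6
  t=6: active resources = [5, 4], total = 9
  t=7: active resources = [5, 4], total = 9
  t=8: active resources = [5, 4], total = 9
  t=9: active resources = [5, 4], total = 9
  t=10: active resources = [4], total = 4
Peak resource demand = 9

9


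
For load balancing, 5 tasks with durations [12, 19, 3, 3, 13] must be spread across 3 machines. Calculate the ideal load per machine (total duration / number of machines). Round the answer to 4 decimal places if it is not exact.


Total processing time = 12 + 19 + 3 + 3 + 13 = 50
Number of machines = 3
Ideal balanced load = 50 / 3 = 16.6667

16.6667


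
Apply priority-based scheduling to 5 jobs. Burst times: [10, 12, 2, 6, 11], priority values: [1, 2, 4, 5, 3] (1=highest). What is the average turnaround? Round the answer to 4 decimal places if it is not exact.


Sort by priority (ascending = highest first):
Order: [(1, 10), (2, 12), (3, 11), (4, 2), (5, 6)]
Completion times:
  Priority 1, burst=10, C=10
  Priority 2, burst=12, C=22
  Priority 3, burst=11, C=33
  Priority 4, burst=2, C=35
  Priority 5, burst=6, C=41
Average turnaround = 141/5 = 28.2

28.2


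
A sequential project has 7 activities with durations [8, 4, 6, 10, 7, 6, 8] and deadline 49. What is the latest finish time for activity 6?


LF(activity 6) = deadline - sum of successor durations
Successors: activities 7 through 7 with durations [8]
Sum of successor durations = 8
LF = 49 - 8 = 41

41


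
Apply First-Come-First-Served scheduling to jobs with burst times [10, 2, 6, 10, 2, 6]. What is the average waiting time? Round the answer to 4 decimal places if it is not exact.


FCFS order (as given): [10, 2, 6, 10, 2, 6]
Waiting times:
  Job 1: wait = 0
  Job 2: wait = 10
  Job 3: wait = 12
  Job 4: wait = 18
  Job 5: wait = 28
  Job 6: wait = 30
Sum of waiting times = 98
Average waiting time = 98/6 = 16.3333

16.3333


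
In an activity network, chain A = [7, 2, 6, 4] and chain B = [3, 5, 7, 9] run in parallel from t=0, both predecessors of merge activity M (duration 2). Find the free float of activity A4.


ES(A4) = sum of predecessors on chain A = 15
EF(A4) = ES + duration = 15 + 4 = 19
Successor of A4 is M. ES(M) = max(sum(A), sum(B)) = max(19, 24) = 24
Free float = ES(successor) - EF(current) = 24 - 19 = 5

5


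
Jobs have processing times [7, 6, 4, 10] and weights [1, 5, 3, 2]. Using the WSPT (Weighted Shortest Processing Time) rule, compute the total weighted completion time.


Compute p/w ratios and sort ascending (WSPT): [(6, 5), (4, 3), (10, 2), (7, 1)]
Compute weighted completion times:
  Job (p=6,w=5): C=6, w*C=5*6=30
  Job (p=4,w=3): C=10, w*C=3*10=30
  Job (p=10,w=2): C=20, w*C=2*20=40
  Job (p=7,w=1): C=27, w*C=1*27=27
Total weighted completion time = 127

127


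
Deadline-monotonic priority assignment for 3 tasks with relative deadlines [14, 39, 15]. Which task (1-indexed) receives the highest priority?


Sort tasks by relative deadline (ascending):
  Task 1: deadline = 14
  Task 3: deadline = 15
  Task 2: deadline = 39
Priority order (highest first): [1, 3, 2]
Highest priority task = 1

1


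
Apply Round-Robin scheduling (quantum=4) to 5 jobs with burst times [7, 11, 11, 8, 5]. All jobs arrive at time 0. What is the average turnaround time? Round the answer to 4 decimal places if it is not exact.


Time quantum = 4
Execution trace:
  J1 runs 4 units, time = 4
  J2 runs 4 units, time = 8
  J3 runs 4 units, time = 12
  J4 runs 4 units, time = 16
  J5 runs 4 units, time = 20
  J1 runs 3 units, time = 23
  J2 runs 4 units, time = 27
  J3 runs 4 units, time = 31
  J4 runs 4 units, time = 35
  J5 runs 1 units, time = 36
  J2 runs 3 units, time = 39
  J3 runs 3 units, time = 42
Finish times: [23, 39, 42, 35, 36]
Average turnaround = 175/5 = 35.0

35.0


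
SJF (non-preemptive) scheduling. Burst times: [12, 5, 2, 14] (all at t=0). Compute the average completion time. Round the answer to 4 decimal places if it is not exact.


SJF order (ascending): [2, 5, 12, 14]
Completion times:
  Job 1: burst=2, C=2
  Job 2: burst=5, C=7
  Job 3: burst=12, C=19
  Job 4: burst=14, C=33
Average completion = 61/4 = 15.25

15.25
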